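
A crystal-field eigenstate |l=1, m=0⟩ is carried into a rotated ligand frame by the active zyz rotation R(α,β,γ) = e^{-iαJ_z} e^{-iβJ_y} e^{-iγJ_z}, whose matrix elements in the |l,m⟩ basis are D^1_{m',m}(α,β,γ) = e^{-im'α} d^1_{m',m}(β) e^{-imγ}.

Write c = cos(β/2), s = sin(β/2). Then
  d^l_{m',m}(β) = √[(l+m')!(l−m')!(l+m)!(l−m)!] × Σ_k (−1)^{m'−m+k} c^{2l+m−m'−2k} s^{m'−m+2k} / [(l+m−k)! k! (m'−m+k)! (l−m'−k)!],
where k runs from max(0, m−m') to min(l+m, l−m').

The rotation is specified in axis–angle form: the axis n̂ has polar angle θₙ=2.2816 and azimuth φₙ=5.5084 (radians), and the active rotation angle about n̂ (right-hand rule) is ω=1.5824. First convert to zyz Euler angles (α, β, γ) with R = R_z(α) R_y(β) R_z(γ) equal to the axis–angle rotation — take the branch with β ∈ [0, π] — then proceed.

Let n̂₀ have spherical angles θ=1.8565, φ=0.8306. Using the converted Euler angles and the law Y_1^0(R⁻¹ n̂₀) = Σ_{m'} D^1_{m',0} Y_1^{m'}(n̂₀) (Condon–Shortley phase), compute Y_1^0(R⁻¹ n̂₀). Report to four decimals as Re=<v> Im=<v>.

Axis–angle → zyz. n̂ = (sinθₙcosφₙ, sinθₙsinφₙ, cosθₙ) = (+0.541529, -0.530155, -0.652443), ω = 1.5824.
R = I cosω + sinω [n̂]ₓ + (1−cosω) n̂n̂ᵀ gives
  R = [+0.285053, +0.361973, -0.887536; -0.942825, +0.272722, -0.191583; +0.172703, +0.891402, +0.419018]
β = atan2(√(R₁₃²+R₂₃²), R₃₃) = 1.138433; α = atan2(R₂₃, R₁₃) mod 2π = 3.354190; γ = atan2(R₃₂, −R₃₁) mod 2π = 1.762168
Need the full column D^1_{m',0} for m'=−1..1 at α=3.3542, β=1.1384, γ=1.7622.
cos(β/2)=0.842324, sin(β/2)=0.538972
d^1_{-1,0}: single k=1 term ⇒ +0.642037;  D = -0.627583-0.135470i
d^1_{0,0}: k∈[0..1] ⇒ +0.709509 -0.290491 = +0.419018;  D = +0.419018+0.000000i
d^1_{1,0}: single k=0 term ⇒ -0.642037;  D = +0.627583-0.135470i
Y_1^{m'}(θ=1.8565,φ=0.8306) and Σ D·Y over m':
  (-0.6276-0.1355i)·(+0.2236-0.2448i)  (+0.4190+0.0000i)·(-0.1377+0.0000i)  (+0.6276-0.1355i)·(-0.2236-0.2448i)
Y_1^0(R⁻¹ n̂) = -0.404627+0.000000i

Re=-0.4046 Im=0.0000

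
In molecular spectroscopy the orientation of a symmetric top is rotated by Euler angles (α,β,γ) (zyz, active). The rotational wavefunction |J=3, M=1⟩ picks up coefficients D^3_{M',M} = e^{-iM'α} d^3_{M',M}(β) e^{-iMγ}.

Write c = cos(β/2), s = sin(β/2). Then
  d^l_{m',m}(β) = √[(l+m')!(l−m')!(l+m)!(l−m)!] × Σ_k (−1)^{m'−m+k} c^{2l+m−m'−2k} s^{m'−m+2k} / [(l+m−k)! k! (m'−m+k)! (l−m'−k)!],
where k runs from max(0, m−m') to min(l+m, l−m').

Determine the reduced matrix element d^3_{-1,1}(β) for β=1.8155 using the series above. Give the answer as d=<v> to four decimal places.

d^3_{-1,1}(β=1.8155) via the finite sum:
With c≡cos(β/2)=0.615521 and s≡sin(β/2)=0.788121, N=[2·24·24·2]^{1/2}=48.000000
Admissible k: 2..4 (factorial args all ≥0)
  k=2: (−1)^0·48.0000/(8)·0.6155^4·0.7881^2 = +0.534943
  k=3: (−1)^1·48.0000/(6)·0.6155^2·0.7881^4 = -1.169355
  k=4: (−1)^2·48.0000/(48)·0.6155^0·0.7881^6 = +0.239639
d^3_{-1,1}(1.8155) = +0.534943 -1.169355 +0.239639 = -0.394774

d=-0.3948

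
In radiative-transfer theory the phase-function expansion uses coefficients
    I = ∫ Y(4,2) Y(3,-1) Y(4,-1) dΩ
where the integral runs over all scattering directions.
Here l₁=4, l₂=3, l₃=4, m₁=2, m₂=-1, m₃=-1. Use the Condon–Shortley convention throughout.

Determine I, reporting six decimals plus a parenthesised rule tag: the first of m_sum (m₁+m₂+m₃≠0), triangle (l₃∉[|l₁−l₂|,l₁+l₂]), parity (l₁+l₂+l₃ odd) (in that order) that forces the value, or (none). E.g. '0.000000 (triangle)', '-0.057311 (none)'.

0.000000 (parity)

L=11 odd ⇒ parity kills the (l;000) factor ⇒ I = 0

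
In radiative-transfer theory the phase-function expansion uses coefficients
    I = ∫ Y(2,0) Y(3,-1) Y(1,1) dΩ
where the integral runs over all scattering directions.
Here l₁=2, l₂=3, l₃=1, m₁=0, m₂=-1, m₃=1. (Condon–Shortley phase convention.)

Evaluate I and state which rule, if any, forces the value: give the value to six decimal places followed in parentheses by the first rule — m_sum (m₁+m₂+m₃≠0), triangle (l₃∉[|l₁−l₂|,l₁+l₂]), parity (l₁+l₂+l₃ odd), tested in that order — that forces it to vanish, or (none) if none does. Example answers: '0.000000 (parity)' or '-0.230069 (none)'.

m-sum 0 ✓  L=6 even ✓  1≤1≤5 ✓
Π(2lᵢ+1) = 5×7×3 = 105
triangle coeff Δ(2,3,1) = 1/105
Σ_t [2,2]: t=2:+1/4 = 1/4
(3j)²=3/35 [(2 3 1; 0 0 0)], sign=-1
Σ_t [2,2]: t=2:+1/8 = 1/8
(3j)²=2/35 [(2 3 1; 0 -1 1)], sign=+1
⇒ 4πI² = 18/35
I = (-1)√(18/35/(4π)) = -0.20230066
No selection rule forces the value: the integral is nonzero (none).

-0.202301 (none)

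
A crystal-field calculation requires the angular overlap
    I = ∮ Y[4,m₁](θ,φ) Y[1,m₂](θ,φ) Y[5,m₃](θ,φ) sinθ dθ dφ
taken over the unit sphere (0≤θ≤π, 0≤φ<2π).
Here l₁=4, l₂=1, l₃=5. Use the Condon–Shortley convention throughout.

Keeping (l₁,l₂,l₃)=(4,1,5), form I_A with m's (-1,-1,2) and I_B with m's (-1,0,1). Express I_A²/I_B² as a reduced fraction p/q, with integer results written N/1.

7/8

l's match ⇒ only the (l;m) 3-j factors differ between A and B.
A: triangle coeff Δ(4,1,5) = 1/495; Σ_t [0,0]: t=0:+1/1440 = 1/1440; (3j)²=7/165 [(4 1 5; -1 -1 2)], sign=-1
B: triangle coeff Δ(4,1,5) = 1/495; Σ_t [0,0]: t=0:+1/720 = 1/720; (3j)²=8/165 [(4 1 5; -1 0 1)], sign=+1
I_A²/I_B² = (7/165)/(8/165) = 7/8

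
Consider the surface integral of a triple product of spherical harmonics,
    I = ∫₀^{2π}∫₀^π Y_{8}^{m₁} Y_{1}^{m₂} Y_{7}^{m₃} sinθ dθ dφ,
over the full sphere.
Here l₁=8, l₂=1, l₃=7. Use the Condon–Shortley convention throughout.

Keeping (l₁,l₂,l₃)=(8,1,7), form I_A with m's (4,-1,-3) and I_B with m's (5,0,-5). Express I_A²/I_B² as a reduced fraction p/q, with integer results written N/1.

Shared (l₁,l₂,l₃)=(8,1,7): N and (l;000)² cancel in I_A²/I_B².
A: Δ = 2!·14!·0!/17! = 1/2040; Racah Σ t=0..0: t=0:+1/174182400 = 1/174182400; ⇒ 3j(8 1 7; 4 -1 -3)² = 11/340, sgn +1
B: Δ = 2!·14!·0!/17! = 1/2040; Racah Σ t=1..1: t=1:−1/958003200 = -1/958003200; ⇒ 3j(8 1 7; 5 0 -5)² = 13/680, sgn -1
I_A²/I_B² = (11/340)/(13/680) = 22/13

22/13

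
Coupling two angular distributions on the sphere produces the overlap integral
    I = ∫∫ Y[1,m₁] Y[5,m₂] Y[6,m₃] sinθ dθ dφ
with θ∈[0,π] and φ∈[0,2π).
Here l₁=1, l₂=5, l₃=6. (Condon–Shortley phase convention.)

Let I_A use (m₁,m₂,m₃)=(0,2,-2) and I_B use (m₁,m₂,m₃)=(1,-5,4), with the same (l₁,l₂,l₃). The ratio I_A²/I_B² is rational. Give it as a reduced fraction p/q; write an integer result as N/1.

Same 1,5,6: normalisation and zero-m 3j drop out of the ratio.
A: Δ: 0! 2! 10! / 13! → 1/858; sum: t=0:+1/30240 = 1/30240; 3j²(1 5 6; 0 2 -2) = Δ·Π!·Σ² = 16/429  (sign +1)
B: Δ: 0! 2! 10! / 13! → 1/858; sum: t=0:+1/7257600 = 1/7257600; 3j²(1 5 6; 1 -5 4) = Δ·Π!·Σ² = 1/858  (sign +1)
I_A²/I_B² = (16/429)/(1/858) = 32/1

32/1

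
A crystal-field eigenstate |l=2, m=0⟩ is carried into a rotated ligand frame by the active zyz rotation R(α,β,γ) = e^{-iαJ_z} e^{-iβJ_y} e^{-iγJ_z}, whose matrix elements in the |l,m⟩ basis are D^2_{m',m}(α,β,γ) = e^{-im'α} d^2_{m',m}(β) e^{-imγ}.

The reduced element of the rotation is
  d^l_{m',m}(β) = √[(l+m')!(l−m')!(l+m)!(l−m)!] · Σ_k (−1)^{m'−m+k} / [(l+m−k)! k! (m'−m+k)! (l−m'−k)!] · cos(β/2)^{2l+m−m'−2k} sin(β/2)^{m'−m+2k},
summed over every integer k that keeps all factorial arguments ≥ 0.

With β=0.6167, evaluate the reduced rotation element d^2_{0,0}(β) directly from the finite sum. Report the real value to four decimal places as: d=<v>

d^2_{0,0}(β=0.6167) via the finite sum:
c=cos(0.616700/2)=0.952836, s=sin(0.616700/2)=0.303487; N=√[2·2·2·2]=4.000000
k: max(0,(0)−(0))=0 … min(2+(0),2−(0))=2
  k=0: (−1)^0·4.0000/(4)·0.9528^4·0.3035^0 = +0.824275
  k=1: (−1)^1·4.0000/(1)·0.9528^2·0.3035^2 = -0.334484
  k=2: (−1)^2·4.0000/(4)·0.9528^0·0.3035^4 = +0.008483
d^2_{0,0}(0.6167) = +0.824275 -0.334484 +0.008483 = +0.498274

d=0.4983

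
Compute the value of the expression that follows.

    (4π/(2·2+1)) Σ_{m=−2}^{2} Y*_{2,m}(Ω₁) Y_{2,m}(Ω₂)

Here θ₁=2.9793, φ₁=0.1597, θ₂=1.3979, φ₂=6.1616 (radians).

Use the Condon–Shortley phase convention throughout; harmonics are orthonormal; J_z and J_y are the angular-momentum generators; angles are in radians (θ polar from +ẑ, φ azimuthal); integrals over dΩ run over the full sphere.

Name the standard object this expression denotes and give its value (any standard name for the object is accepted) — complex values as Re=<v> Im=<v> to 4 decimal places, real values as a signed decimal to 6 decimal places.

This sum is the spherical-harmonic addition theorem: it equals the Legendre polynomial P_l(cos γ) of the angle γ between the two directions.
Term-by-term m-sum for l=2 (normalisation 4π/5 = 2.513274):
  [-2]  conj(Y_{2,-2})(Ω₁) = (0.009575, 0.003167) ; Y_{2,-2}(Ω₂) = (0.363814, 0.090255) ; Δ = (0.003198, 0.002016)
  [-1]  conj(Y_{2,-1})(Ω₁) = (-0.121621, -0.019590) ; Y_{2,-1}(Ω₂) = (0.129958, 0.015879) ; Δ = (-0.015495, -0.004477)
  [+0]  conj(Y_{2,0})(Ω₁) = (0.606080, -0.000000) ; Y_{2,0}(Ω₂) = (-0.287388, 0.000000) ; Δ = (-0.174180, 0.000000)
  [+1]  conj(Y_{2,1})(Ω₁) = (0.121621, -0.019590) ; Y_{2,1}(Ω₂) = (-0.129958, 0.015879) ; Δ = (-0.015495, 0.004477)
  [+2]  conj(Y_{2,2})(Ω₁) = (0.009575, -0.003167) ; Y_{2,2}(Ω₂) = (0.363814, -0.090255) ; Δ = (0.003198, -0.002016)
Total Σ_m = (-0.198774, 0.000000). Multiply by 2.513274: (-0.499574, 0.000000). P_2(cos γ) = -0.499574

Legendre polynomial (addition theorem), -0.499574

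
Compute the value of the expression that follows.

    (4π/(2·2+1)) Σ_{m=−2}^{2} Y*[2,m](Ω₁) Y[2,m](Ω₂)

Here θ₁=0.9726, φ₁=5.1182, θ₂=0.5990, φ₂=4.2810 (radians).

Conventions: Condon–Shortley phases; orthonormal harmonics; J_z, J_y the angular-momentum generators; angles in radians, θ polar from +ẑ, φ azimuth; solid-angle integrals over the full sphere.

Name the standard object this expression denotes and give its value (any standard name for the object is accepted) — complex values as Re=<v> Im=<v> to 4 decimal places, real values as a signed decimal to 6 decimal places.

This sum is the spherical-harmonic addition theorem: it equals the Legendre polynomial P_l(cos γ) of the angle γ between the two directions.
Expand P_2 via completeness: Σ_{m} conj(Y_{2,m}) at Ω₁ times Y_{2,m} at Ω₂ —
  [-2]  conj(Y_{2,-2})(Ω₁) = -0.18156 - 0.19134j ; Y_{2,-2}(Ω₂) = -0.07986 - 0.09328j ; Δ = -0.00335 + 0.03222j
  [-1]  conj(Y_{2,-1})(Ω₁) = 0.14192 - 0.33032j ; Y_{2,-1}(Ω₂) = -0.15042 + 0.32678j ; Δ = 0.08659 + 0.09606j
  [+0]  conj(Y_{2,0})(Ω₁) = -0.01532 + 0.00000j ; Y_{2,0}(Ω₂) = 0.33000 + 0.00000j ; Δ = -0.00506 + 0.00000j
  [+1]  conj(Y_{2,1})(Ω₁) = -0.14192 - 0.33032j ; Y_{2,1}(Ω₂) = 0.15042 + 0.32678j ; Δ = 0.08659 - 0.09606j
  [+2]  conj(Y_{2,2})(Ω₁) = -0.18156 + 0.19134j ; Y_{2,2}(Ω₂) = -0.07986 + 0.09328j ; Δ = -0.00335 - 0.03222j
Total Σ_m = 0.16143 + 0.00000j. Multiply by 2.513274: 0.40573 + 0.00000j. P_2(cos γ) = 0.405726

Legendre polynomial (addition theorem), +0.405726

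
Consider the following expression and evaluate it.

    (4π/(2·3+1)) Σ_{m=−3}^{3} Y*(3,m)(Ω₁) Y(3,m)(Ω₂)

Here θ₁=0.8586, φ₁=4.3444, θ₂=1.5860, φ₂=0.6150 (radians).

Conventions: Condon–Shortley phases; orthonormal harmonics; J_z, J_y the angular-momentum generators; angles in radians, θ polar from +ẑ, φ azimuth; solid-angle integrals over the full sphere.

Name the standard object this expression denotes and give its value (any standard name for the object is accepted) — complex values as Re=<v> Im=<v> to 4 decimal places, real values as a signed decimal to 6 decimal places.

This sum is the spherical-harmonic addition theorem: it equals the Legendre polynomial P_l(cos γ) of the angle γ between the two directions.
Summing Y*_{l m}(θ₁,φ₁)·Y_{l m}(θ₂,φ₂) over m ∈ [−3, 3]; prefactor 4π/(2·3+1) = 1.795196:
  term(m=-3) = +0.014447-0.074070i   from Y*(Ω₁)=+0.161579+0.081433i, Y(Ω₂)=-0.112937-0.401498i
  term(m=-2) = -0.002288-0.005486i   from Y*(Ω₁)=-0.283608+0.256876i, Y(Ω₂)=-0.005192+0.014640i
  term(m=-1) = +0.074595+0.049709i   from Y*(Ω₁)=-0.099907-0.259128i, Y(Ω₂)=-0.263629+0.186225i
  term(m=+0) = -0.003588-0.000000i   from Y*(Ω₁)=-0.210875-0.000000i, Y(Ω₂)=+0.017014+0.000000i
  term(m=+1) = +0.074595-0.049709i   from Y*(Ω₁)=+0.099907-0.259128i, Y(Ω₂)=+0.263629+0.186225i
  term(m=+2) = -0.002288+0.005486i   from Y*(Ω₁)=-0.283608-0.256876i, Y(Ω₂)=-0.005192-0.014640i
  term(m=+3) = +0.014447+0.074070i   from Y*(Ω₁)=-0.161579+0.081433i, Y(Ω₂)=+0.112937-0.401498i
Σ over m = +0.169919+0.000000i; ×(4π/7) → +0.305038+0.000000i. Real part: 0.305038

Legendre polynomial (addition theorem), +0.305038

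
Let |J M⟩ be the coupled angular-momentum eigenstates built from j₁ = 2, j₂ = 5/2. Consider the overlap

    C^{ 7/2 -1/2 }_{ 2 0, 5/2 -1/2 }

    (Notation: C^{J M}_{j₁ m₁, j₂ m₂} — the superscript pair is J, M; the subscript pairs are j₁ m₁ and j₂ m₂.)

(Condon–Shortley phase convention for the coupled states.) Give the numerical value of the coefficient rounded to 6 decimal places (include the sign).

j₁+j₂−J=1  J+j₁−j₂=3  J−j₁+j₂=4  j₁+j₂+J+1=9
(j₁±m₁, j₂±m₂, J±M) = (2,2,2,3,3,4)
P² = 768/35
sum k=0..1:
  [0] +1/8 = 1/8
  [1] −1/12 = -1/12
S = 1/24
C² = P²·S² = 4/105 ; C = +0.195180

+0.195180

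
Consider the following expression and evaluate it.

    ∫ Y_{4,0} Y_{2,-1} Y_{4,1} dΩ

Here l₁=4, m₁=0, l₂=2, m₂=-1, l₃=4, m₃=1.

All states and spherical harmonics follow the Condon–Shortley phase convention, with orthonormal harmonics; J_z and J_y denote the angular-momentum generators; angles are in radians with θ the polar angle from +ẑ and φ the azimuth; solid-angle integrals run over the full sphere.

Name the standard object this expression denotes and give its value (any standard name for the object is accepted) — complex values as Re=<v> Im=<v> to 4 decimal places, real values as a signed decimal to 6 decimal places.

Gaunt coefficient, -0.044869

This is a Gaunt coefficient — the integral of a triple product of spherical harmonics over the sphere.
m-sum 0 ✓  L=10 even ✓  2≤4≤6 ✓
Π(2lᵢ+1) = 9×5×9 = 405
triangle coeff Δ(4,2,4) = 1/13860
Σ_t [0,2]: t=0:+1/192 t=1:−1/36 t=2:+1/192 = -5/288
(3j)²=20/693 [(4 2 4; 0 0 0)], sign=-1
Σ_t [0,1]: t=0:+1/96 t=1:−1/72 = -1/288
(3j)²=1/462 [(4 2 4; 0 -1 1)], sign=+1
⇒ 4πI² = 150/5929
I = (-1)√(150/5929/(4π)) = -0.04486937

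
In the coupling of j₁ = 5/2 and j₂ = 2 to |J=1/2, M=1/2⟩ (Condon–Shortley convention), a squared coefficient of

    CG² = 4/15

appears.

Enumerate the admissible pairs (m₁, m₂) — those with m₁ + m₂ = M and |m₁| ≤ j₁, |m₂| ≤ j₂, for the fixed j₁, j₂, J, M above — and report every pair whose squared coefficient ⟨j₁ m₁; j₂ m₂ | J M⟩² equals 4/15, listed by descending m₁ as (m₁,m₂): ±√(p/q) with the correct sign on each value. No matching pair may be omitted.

Admissible pairs with m₁+m₂ = M = 1/2: (-3/2,2), (-1/2,1), (1/2,0), (3/2,-1), (5/2,-2)
  (m₁,m₂)=(5/2,-2): CG² = 1/3, CG = +√(1/3)
  (m₁,m₂)=(3/2,-1): CG² = 4/15, CG = −√(4/15)   ← matches the target
  (m₁,m₂)=(1/2,0): CG² = 1/5, CG = +√(1/5)
  (m₁,m₂)=(-1/2,1): CG² = 2/15, CG = −√(2/15)
  (m₁,m₂)=(-3/2,2): CG² = 1/15, CG = +√(1/15)
Pairs with CG² = 4/15: (3/2,-1): −√(4/15)

(3/2,-1): −√(4/15)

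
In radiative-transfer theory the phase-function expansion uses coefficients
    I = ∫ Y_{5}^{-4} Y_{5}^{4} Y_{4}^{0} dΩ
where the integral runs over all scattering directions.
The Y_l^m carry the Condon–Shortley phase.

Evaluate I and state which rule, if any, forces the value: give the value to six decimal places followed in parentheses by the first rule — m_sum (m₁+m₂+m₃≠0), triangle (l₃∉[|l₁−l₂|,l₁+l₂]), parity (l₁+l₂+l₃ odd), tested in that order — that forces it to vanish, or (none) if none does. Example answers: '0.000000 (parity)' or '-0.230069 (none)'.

-0.130198 (none)

Checks pass: Σm=0; 14 even; l₃=4∈[0,10].
(2·5+1)(2·5+1)(2·4+1) = 1089
Δ: 6! 4! 4! / 15! → 1/3153150
sum: t=1:−1/69120 t=2:+1/1728 t=3:−1/576 t=4:+1/1728 t=5:−1/69120 = -7/11520
3j²(5 5 4; 0 0 0) = Δ·Π!·Σ² = 2/143  (sign -1)
sum: t=5:−1/69120 t=6:+1/25920 = 1/41472
3j²(5 5 4; -4 4 0) = Δ·Π!·Σ² = 2/143  (sign +1)
combine: 4πI² = 1089·2/143·2/143 = 36/169
take √, sign -1: I = -0.13019760
No selection rule forces the value: the integral is nonzero (none).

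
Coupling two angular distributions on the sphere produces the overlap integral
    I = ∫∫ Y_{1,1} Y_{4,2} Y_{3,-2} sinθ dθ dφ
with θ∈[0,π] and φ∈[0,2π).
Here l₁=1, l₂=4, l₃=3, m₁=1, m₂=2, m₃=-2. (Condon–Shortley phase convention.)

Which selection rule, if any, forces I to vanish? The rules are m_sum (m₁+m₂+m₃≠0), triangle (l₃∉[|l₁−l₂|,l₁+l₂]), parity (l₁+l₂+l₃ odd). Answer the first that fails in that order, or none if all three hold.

m_sum

Σmᵢ = 1  ✗
l₃∈[|l₁−l₂|,l₁+l₂]=[3,5], have l₃=3
Σlᵢ = 8 ⇒ even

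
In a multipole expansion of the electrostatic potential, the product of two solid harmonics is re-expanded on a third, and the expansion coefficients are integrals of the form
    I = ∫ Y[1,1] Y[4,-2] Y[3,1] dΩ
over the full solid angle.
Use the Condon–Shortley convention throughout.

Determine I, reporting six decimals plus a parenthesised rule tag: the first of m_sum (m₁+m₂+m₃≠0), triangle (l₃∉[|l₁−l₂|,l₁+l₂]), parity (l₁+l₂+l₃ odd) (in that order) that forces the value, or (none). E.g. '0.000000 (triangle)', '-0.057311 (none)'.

Checks pass: Σm=0; 8 even; l₃=3∈[3,5].
(2·1+1)(2·4+1)(2·3+1) = 189
Δ: 2! 0! 6! / 9! → 1/252
sum: t=1:−1/36 = -1/36
3j²(1 4 3; 0 0 0) = Δ·Π!·Σ² = 4/63  (sign +1)
sum: t=0:+1/96 = 1/96
3j²(1 4 3; 1 -2 1) = Δ·Π!·Σ² = 5/84  (sign +1)
combine: 4πI² = 189·4/63·5/84 = 5/7
take √, sign +1: I = 0.23841361
No selection rule forces the value: the integral is nonzero (none).

0.238414 (none)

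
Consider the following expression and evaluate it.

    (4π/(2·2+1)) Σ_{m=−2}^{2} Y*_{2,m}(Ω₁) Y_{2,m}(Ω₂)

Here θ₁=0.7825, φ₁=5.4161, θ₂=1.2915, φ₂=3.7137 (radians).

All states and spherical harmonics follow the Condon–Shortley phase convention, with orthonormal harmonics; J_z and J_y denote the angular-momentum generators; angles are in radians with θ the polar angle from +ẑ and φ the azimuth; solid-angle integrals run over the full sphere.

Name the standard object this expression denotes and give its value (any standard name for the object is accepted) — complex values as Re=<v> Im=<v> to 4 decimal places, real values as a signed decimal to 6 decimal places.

This sum is the spherical-harmonic addition theorem: it equals the Legendre polynomial P_l(cos γ) of the angle γ between the two directions.
Summing Y*_{l m}(θ₁,φ₁)·Y_{l m}(θ₂,φ₂) over m ∈ [−2, 2]; prefactor 4π/(2·2+1) = 2.513274:
  term(m=-2) = -0.066174-0.017831i   from Y*(Ω₁)=-0.031231-0.189461i, Y(Ω₂)=+0.147679-0.324933i
  term(m=-1) = -0.010377+0.078394i   from Y*(Ω₁)=+0.249935-0.294508i, Y(Ω₂)=-0.172123+0.110838i
  term(m=+0) = -0.039064+0.000000i   from Y*(Ω₁)=+0.160438-0.000000i, Y(Ω₂)=-0.243483+0.000000i
  term(m=+1) = -0.010377-0.078394i   from Y*(Ω₁)=-0.249935-0.294508i, Y(Ω₂)=+0.172123+0.110838i
  term(m=+2) = -0.066174+0.017831i   from Y*(Ω₁)=-0.031231+0.189461i, Y(Ω₂)=+0.147679+0.324933i
Total Σ_m = -0.192166+0.000000i. Multiply by 2.513274: -0.482966+0.000000i. P_2(cos γ) = -0.482966

Legendre polynomial (addition theorem), -0.482966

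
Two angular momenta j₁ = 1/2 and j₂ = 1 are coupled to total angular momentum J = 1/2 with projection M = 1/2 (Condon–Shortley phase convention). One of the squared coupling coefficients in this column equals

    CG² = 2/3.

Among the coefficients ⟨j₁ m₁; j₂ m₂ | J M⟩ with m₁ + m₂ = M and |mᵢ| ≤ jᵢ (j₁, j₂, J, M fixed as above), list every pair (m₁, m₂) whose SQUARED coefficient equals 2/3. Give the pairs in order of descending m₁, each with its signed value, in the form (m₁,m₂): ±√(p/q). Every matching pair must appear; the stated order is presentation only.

Admissible pairs with m₁+m₂ = M = 1/2: (-1/2,1), (1/2,0)
  (m₁,m₂)=(1/2,0): CG² = 1/3, CG = +√(1/3)
  (m₁,m₂)=(-1/2,1): CG² = 2/3, CG = −√(2/3)   ← matches the target
Pairs with CG² = 2/3: (-1/2,1): −√(2/3)

(-1/2,1): −√(2/3)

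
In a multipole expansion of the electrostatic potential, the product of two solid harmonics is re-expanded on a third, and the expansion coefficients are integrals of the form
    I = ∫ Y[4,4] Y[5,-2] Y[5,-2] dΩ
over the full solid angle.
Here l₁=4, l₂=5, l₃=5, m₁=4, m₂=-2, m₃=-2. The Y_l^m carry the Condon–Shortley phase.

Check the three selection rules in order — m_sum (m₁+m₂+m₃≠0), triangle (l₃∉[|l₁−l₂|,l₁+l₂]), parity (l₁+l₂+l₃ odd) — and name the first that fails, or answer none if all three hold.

none

m₁+m₂+m₃ = 4 − 2 − 2 = 0  ✓
triangle: |4−5|=1 ≤ l₃=5 ≤ 4+5=9  ✓
parity: l₁+l₂+l₃ = 14 is even  ✓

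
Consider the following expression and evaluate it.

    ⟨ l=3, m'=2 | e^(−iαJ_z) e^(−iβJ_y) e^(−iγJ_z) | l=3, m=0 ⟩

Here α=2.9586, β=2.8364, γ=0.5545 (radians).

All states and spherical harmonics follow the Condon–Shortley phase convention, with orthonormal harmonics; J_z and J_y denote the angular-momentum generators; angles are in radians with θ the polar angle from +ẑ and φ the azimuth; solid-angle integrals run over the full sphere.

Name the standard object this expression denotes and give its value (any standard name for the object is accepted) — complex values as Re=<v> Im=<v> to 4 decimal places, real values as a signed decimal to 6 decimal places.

Wigner D-matrix element, Re=-0.1101 Im=-0.0422

This is a Wigner D-matrix element — the rotation-matrix element ⟨l m'| R(α,β,γ) |l m⟩ in the angular-momentum basis.
D^3_{2,0}(2.9586,2.8364,0.5545) = e^{-i·2·2.9586}·d^3_{2,0}(2.8364)·e^{-i·0·0.5545}. Compute d first:
Half-angle: c=0.152005, s=0.988380. N=√(120·1·6·6)=65.726707
The bounds max(0,m−m')=0 and min(l+m,l−m')=1 give 2 terms
  k=0: (−1)^2·65.7267/(12)·0.1520^4·0.9884^2 = +0.002857
  k=1: (−1)^3·65.7267/(12)·0.1520^2·0.9884^4 = -0.120773
d^3_{2,0}(2.8364) = +0.002857 -0.120773 = -0.117917
Phases: e^{-i·(2)·2.9586}=+0.933772+0.357870i, e^{-i·(0)·0.5545}=+1.000000+0.000000i ⇒ D=-0.110107-0.042199i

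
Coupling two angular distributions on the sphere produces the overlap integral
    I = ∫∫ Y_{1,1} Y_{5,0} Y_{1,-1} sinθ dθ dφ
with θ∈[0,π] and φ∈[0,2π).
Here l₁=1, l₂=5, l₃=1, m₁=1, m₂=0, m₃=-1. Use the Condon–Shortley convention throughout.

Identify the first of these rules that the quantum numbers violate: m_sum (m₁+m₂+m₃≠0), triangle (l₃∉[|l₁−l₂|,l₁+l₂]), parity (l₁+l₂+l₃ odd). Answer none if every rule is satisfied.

m₁+m₂+m₃ = 1 + 0 − 1 = 0  ✓
triangle: need |l₁−l₂| ≤ l₃ ≤ l₁+l₂ = [4,6]; l₃=1 is outside  ✗
parity: l₁+l₂+l₃ = 7 is odd

triangle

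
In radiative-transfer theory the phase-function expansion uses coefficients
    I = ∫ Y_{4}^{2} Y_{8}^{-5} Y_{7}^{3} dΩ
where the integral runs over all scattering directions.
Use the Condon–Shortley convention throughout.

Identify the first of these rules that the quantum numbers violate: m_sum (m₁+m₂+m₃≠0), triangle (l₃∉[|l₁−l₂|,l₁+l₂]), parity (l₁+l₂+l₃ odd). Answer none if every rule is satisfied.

azimuthal sum: 2 − 5 + 3 = 0  ✓
4 ≤ 7 ≤ 12 (triangle on l)  ✓
L = 4 + 8 + 7 = 19 (odd)  ✗

parity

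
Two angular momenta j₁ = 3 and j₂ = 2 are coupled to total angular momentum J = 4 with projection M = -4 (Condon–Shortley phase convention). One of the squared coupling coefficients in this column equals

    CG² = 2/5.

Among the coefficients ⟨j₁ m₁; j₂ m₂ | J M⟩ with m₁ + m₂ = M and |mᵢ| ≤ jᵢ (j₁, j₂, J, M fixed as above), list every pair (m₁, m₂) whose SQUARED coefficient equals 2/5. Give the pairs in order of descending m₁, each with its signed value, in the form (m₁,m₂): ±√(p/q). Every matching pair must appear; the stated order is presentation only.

(-2,-2): +√(2/5)

Admissible pairs with m₁+m₂ = M = -4: (-3,-1), (-2,-2)
  (m₁,m₂)=(-2,-2): CG² = 2/5, CG = +√(2/5)   ← matches the target
  (m₁,m₂)=(-3,-1): CG² = 3/5, CG = −√(3/5)
Pairs with CG² = 2/5: (-2,-2): +√(2/5)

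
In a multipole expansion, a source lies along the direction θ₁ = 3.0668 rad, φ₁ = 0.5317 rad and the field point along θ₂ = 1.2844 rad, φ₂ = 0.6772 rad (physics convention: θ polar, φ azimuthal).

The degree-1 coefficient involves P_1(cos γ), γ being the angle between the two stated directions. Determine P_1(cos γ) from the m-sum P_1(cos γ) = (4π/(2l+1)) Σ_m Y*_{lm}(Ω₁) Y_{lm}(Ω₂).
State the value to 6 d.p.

Term-by-term m-sum for l=1 (normalisation 4π/3 = 4.188790):
  m=-1: Y*=+0.022252+0.013089i  Y=+0.258287-0.207673i  product +0.008466-0.001241i
  m=+0: Y*=-0.487237-0.000000i  Y=+0.138029+0.000000i  product -0.067253-0.000000i
  m=+1: Y*=-0.022252+0.013089i  Y=-0.258287-0.207673i  product +0.008466+0.001241i
Total Σ_m = -0.050321+0.000000i. Multiply by 4.188790: -0.210785+0.000000i. P_1(cos γ) = -0.210785

-0.210785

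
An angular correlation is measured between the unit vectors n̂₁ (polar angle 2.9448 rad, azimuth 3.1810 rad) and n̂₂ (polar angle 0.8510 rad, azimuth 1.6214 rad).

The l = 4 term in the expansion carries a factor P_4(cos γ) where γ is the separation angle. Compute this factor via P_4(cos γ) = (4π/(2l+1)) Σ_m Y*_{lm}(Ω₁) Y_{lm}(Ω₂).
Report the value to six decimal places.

Addition theorem: P_4(cos γ) = (4π/9) Σ_m Y*_{lm}(Ω₁) Y_{lm}(Ω₂), m = −4…4:
  term(m=-4) = (0.000091, -0.000004)   from Y*(Ω₁)=(0.000639, 0.000102), Y(Ω₂)=(0.138586, -0.028441)
  term(m=-3) = (0.000108, 0.003217)   from Y*(Ω₁)=(0.009112, 0.001082), Y(Ω₂)=(0.053053, 0.346780)
  term(m=-2) = (-0.028309, 0.000634)   from Y*(Ω₁)=(0.073083, 0.005772), Y(Ω₂)=(-0.384275, 0.039025)
  term(m=-1) = (-0.000037, -0.003343)   from Y*(Ω₁)=(0.338321, 0.013339), Y(Ω₂)=(-0.000499, -0.009861)
  term(m=+0) = (-0.250140, 0.000000)   from Y*(Ω₁)=(0.689928, -0.000000), Y(Ω₂)=(-0.362559, 0.000000)
  term(m=+1) = (-0.000037, 0.003343)   from Y*(Ω₁)=(-0.338321, 0.013339), Y(Ω₂)=(0.000499, -0.009861)
  term(m=+2) = (-0.028309, -0.000634)   from Y*(Ω₁)=(0.073083, -0.005772), Y(Ω₂)=(-0.384275, -0.039025)
  term(m=+3) = (0.000108, -0.003217)   from Y*(Ω₁)=(-0.009112, 0.001082), Y(Ω₂)=(-0.053053, 0.346780)
  term(m=+4) = (0.000091, 0.000004)   from Y*(Ω₁)=(0.000639, -0.000102), Y(Ω₂)=(0.138586, 0.028441)
Σ over m = (-0.306434, -0.000000); ×(4π/9) → (-0.427863, -0.000000). Real part: -0.427863

-0.427863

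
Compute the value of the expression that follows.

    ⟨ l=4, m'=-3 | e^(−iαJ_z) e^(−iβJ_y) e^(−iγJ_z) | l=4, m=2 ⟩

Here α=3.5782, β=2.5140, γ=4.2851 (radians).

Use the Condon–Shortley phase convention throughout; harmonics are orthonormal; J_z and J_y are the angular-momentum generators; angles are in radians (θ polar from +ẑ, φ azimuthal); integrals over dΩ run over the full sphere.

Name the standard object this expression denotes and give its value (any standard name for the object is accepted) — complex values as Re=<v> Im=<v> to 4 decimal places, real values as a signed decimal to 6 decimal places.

Wigner D-matrix element, Re=0.3113 Im=-0.4613

This is a Wigner D-matrix element — the rotation-matrix element ⟨l m'| R(α,β,γ) |l m⟩ in the angular-momentum basis.
Split into d^4_{-3,2}(β=2.5140) × two z-phases.
Half-angle: c=0.308672, s=0.951169. N=√(1·5040·720·2)=2693.993318
The bounds max(0,m−m')=5 and min(l+m,l−m')=6 give 2 terms
  k=5: (−1)^0·2693.9933/(240)·0.3087^3·0.9512^5 = +0.257018
  k=6: (−1)^1·2693.9933/(720)·0.3087^1·0.9512^7 = -0.813511
d^4_{-3,2}(2.5140) = +0.257018 -0.813511 = -0.556493
Phases: e^{-i·(-3)·3.5782}=-0.258022-0.966139i, e^{-i·(2)·4.2851}=-0.656537-0.754294i ⇒ D=+0.311275-0.461294i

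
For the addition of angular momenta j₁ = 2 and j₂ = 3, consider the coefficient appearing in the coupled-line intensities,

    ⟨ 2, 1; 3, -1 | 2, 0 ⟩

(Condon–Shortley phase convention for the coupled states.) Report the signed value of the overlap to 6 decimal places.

−√(1/7) ≈ -0.377964

triangle: 3!·1!·3!/8! = 36/40320
(j±m)!: 3!·1!·2!·4!·2!·2! = 1152
prefactor² = (2J+1)·Δ·N² = 36/7
  k=0: +1/(0!·3!·1!·2!·0!·1!) = 1/12
  k=1: −1/(1!·2!·0!·1!·1!·2!) = -1/4
Σ = -1/6  ⇒  CG² = 36/7·(-1/6)² = 1/7
CG = −√(1/7) = -0.377964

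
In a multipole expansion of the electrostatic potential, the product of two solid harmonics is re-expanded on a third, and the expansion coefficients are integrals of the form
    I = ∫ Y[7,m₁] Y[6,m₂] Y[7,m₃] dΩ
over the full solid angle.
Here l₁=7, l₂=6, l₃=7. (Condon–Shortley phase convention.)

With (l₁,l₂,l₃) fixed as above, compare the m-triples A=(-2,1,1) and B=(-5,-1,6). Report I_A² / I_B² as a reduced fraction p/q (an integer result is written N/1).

1875/1573

Shared (l₁,l₂,l₃)=(7,6,7): N and (l;000)² cancel in I_A²/I_B².
A: Δ = 6!·8!·6!/21! = 1/2444321880; Racah Σ t=1..6: t=1:−1/3483648000 t=2:+1/29030400 t=3:−1/2488320 t=4:+1/1244160 t=5:−1/3317760 t=6:+1/62208000 = 1/6635520; ⇒ 3j(7 6 7; -2 1 1)² = 2625/369512, sgn +1
B: Δ = 6!·8!·6!/21! = 1/2444321880; Racah Σ t=4..5: t=4:+1/232243200 t=5:−1/435456000 = 1/497664000; ⇒ 3j(7 6 7; -5 -1 6)² = 77/12920, sgn -1
I_A²/I_B² = (2625/369512)/(77/12920) = 1875/1573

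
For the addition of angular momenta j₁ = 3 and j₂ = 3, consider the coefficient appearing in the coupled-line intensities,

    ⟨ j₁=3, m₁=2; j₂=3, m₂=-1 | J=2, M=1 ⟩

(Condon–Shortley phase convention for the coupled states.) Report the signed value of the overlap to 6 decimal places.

-0.422577

√[5·4!2!2!/9! · 5!1!2!4!3!1!] = √(320/7)
  +(−1)^0/∏(0,4,1,2,1,0)! = 1/48  (running 1/48)
  +(−1)^1/∏(1,3,0,1,2,1)! = -1/12  (running -1/16)
⟨..|..⟩ = √(320/7)·(-1/16) = -0.422577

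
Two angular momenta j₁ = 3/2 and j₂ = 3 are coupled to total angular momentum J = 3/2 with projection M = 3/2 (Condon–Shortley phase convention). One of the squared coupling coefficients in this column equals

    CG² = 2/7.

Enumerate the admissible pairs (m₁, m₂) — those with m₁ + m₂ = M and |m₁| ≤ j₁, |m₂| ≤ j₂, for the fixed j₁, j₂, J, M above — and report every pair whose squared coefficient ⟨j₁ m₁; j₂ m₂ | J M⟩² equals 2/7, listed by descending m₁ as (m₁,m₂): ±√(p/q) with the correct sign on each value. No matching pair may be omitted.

Admissible pairs with m₁+m₂ = M = 3/2: (-3/2,3), (-1/2,2), (1/2,1), (3/2,0)
  (m₁,m₂)=(3/2,0): CG² = 1/35, CG = +√(1/35)
  (m₁,m₂)=(1/2,1): CG² = 4/35, CG = −√(4/35)
  (m₁,m₂)=(-1/2,2): CG² = 2/7, CG = +√(2/7)   ← matches the target
  (m₁,m₂)=(-3/2,3): CG² = 4/7, CG = −√(4/7)
Pairs with CG² = 2/7: (-1/2,2): +√(2/7)

(-1/2,2): +√(2/7)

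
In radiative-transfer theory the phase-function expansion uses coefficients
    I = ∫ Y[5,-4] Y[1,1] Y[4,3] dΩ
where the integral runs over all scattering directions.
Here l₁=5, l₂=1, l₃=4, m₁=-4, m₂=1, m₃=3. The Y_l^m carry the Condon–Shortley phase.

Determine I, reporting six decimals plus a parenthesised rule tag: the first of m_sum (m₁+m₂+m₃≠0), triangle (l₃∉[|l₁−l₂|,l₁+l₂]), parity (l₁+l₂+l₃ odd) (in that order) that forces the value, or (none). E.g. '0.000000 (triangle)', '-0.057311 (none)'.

Rules hold: Σm=0, L=10 even, 4≤4≤6.
N = 11·3·9 = 297
Δ = 2!·8!·0!/11! = 1/495
Racah Σ t=1..1: t=1:−1/576 = -1/576
⇒ 3j(5 1 4; 0 0 0)² = 5/99, sgn -1
Racah Σ t=2..2: t=2:+1/10080 = 1/10080
⇒ 3j(5 1 4; -4 1 3)² = 4/55, sgn -1
4πI² = N·(3j₀)²·(3jₘ)² = 12/11
I = +1·√(1.09091/4π) = 0.29463840
No selection rule forces the value: the integral is nonzero (none).

0.294638 (none)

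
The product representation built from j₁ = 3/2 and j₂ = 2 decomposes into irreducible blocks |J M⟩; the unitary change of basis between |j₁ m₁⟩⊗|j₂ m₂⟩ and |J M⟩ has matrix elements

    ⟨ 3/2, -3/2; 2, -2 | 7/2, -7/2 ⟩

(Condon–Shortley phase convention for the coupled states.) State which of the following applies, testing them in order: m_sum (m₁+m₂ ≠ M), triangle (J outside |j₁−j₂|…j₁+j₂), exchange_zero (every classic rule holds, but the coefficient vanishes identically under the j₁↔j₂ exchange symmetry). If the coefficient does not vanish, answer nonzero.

m-sum: m₁+m₂ = -3/2+(-2) = -7/2, M = -7/2  ✓
triangle: |j₁−j₂| = 1/2 ≤ J = 7/2 ≤ j₁+j₂ = 7/2  ✓
exchange: j₁≠j₂ or m₁≠m₂ — the exchange symmetry imposes no constraint here
value check: CG = +1 = +1.000000 ≠ 0

nonzero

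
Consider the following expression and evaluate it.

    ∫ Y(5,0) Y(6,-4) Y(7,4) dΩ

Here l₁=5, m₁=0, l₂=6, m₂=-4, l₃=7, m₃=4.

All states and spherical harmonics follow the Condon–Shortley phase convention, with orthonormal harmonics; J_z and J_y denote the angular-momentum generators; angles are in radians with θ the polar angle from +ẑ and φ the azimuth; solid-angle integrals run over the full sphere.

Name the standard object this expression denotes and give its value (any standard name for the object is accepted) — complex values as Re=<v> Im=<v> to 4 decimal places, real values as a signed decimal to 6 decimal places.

This is a Gaunt coefficient — the integral of a triple product of spherical harmonics over the sphere.
Rules hold: Σm=0, L=18 even, 1≤7≤11.
N = 11·13·15 = 2145
Δ = 4!·6!·8!/19! = 1/174594420
Racah Σ t=0..4: t=0:+1/4147200 t=1:−1/207360 t=2:+1/82944 t=3:−1/207360 t=4:+1/4147200 = 1/345600
⇒ 3j(5 6 7; 0 0 0)² = 420/46189, sgn -1
Racah Σ t=0..2: t=0:+1/4147200 t=1:−1/1451520 t=2:+1/5806080 = -1/3628800
⇒ 3j(5 6 7; 0 -4 4)² = 320/29393, sgn +1
4πI² = N·(3j₀)²·(3jₘ)² = 288000/1356277
I = -1·√(0.212346/4π) = -0.12999215

Gaunt coefficient, -0.129992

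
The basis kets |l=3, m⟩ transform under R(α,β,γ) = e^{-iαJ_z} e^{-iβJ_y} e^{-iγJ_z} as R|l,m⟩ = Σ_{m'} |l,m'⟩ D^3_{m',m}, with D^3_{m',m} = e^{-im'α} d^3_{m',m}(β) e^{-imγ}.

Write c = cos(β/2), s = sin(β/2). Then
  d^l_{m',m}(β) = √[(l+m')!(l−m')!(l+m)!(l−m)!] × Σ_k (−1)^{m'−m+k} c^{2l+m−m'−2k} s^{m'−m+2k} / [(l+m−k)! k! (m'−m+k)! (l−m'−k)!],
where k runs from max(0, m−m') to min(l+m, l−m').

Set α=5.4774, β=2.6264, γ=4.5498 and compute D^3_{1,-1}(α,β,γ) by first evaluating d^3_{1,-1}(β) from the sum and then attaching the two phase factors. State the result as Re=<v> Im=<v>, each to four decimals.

Re=0.2323 Im=-0.3099

Split into d^3_{1,-1}(β=2.6264) × two z-phases.
c=cos(2.626400/2)=0.254757, s=sin(2.626400/2)=0.967005; N=√[24·2·2·24]=48.000000
Admissible k: 0..2 (factorial args all ≥0)
  k=0: (−1)^2·48.0000/(8)·0.2548^4·0.9670^2 = +0.023633
  k=1: (−1)^3·48.0000/(6)·0.2548^2·0.9670^4 = -0.454001
  k=2: (−1)^4·48.0000/(48)·0.2548^0·0.9670^6 = +0.817660
d^3_{1,-1}(2.6264) = +0.023633 -0.454001 +0.817660 = +0.387291
Phases: e^{-i·(1)·5.4774}=+0.692545+0.721375i, e^{-i·(-1)·4.5498}=-0.161874-0.986812i ⇒ D=+0.232280-0.309904i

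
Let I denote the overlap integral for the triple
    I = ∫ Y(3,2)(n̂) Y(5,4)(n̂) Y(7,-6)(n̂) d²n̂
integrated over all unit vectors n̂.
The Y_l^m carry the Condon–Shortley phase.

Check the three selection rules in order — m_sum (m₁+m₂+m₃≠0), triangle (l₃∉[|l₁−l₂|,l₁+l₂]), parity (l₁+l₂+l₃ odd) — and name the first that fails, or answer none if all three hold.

Σmᵢ = 0  ✓
l₃∈[|l₁−l₂|,l₁+l₂]=[2,8], have l₃=7  ✓
Σlᵢ = 15 ⇒ odd  ✗

parity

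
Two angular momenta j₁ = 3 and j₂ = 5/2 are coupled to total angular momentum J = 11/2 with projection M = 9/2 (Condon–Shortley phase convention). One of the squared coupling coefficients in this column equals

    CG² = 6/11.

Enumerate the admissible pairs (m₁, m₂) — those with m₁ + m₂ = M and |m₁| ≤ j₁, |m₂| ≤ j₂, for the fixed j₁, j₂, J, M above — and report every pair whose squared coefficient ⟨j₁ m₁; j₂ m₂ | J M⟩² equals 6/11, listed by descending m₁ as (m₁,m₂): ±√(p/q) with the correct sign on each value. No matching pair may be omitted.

Admissible pairs with m₁+m₂ = M = 9/2: (2,5/2), (3,3/2)
  (m₁,m₂)=(3,3/2): CG² = 5/11, CG = +√(5/11)
  (m₁,m₂)=(2,5/2): CG² = 6/11, CG = +√(6/11)   ← matches the target
Pairs with CG² = 6/11: (2,5/2): +√(6/11)

(2,5/2): +√(6/11)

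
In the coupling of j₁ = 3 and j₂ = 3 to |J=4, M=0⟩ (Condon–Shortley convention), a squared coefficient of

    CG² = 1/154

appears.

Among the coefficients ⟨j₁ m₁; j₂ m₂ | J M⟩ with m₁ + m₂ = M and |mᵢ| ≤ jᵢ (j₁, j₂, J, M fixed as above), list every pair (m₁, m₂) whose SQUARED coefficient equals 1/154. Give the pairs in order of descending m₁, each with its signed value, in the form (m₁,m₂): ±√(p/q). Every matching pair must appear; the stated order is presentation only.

(1,-1): +√(1/154); (-1,1): +√(1/154)

Admissible pairs with m₁+m₂ = M = 0: (-3,3), (-2,2), (-1,1), (0,0), (1,-1), (2,-2), (3,-3)
  (m₁,m₂)=(3,-3): CG² = 9/154, CG = +√(9/154)
  (m₁,m₂)=(2,-2): CG² = 7/22, CG = +√(7/22)
  (m₁,m₂)=(1,-1): CG² = 1/154, CG = +√(1/154)   ← matches the target
  (m₁,m₂)=(0,0): CG² = 18/77, CG = −√(18/77)
  (m₁,m₂)=(-1,1): CG² = 1/154, CG = +√(1/154)   ← matches the target
  (m₁,m₂)=(-2,2): CG² = 7/22, CG = +√(7/22)
  (m₁,m₂)=(-3,3): CG² = 9/154, CG = +√(9/154)
Pairs with CG² = 1/154: (1,-1): +√(1/154); (-1,1): +√(1/154)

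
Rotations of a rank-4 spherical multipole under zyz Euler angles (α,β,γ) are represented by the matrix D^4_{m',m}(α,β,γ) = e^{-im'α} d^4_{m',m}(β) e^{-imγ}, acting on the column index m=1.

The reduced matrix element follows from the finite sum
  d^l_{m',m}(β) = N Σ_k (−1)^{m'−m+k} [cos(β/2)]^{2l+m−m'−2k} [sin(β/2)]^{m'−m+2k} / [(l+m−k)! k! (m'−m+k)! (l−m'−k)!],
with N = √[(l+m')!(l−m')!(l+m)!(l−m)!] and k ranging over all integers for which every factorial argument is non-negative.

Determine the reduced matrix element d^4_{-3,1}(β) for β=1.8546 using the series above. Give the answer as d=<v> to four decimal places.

d^4_{-3,1}(β=1.8546) via the finite sum:
c=cos(1.854600/2)=0.599996, s=sin(1.854600/2)=0.800003; N=√[1·5040·120·6]=1904.940944
The bounds max(0,m−m')=4 and min(l+m,l−m')=5 give 2 terms
  k=4: (−1)^0·1904.9409/(144)·0.6000^4·0.8000^4 = +0.702230
  k=5: (−1)^1·1904.9409/(240)·0.6000^2·0.8000^6 = -0.749060
d^4_{-3,1}(1.8546) = +0.702230 -0.749060 = -0.046830

d=-0.0468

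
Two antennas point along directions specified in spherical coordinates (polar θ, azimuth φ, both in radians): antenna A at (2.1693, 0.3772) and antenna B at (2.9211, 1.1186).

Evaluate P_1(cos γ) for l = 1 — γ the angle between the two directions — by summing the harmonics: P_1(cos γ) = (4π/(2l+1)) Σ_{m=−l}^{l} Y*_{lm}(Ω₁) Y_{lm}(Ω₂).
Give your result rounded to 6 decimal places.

Summing Y*_{l m}(θ₁,φ₁)·Y_{l m}(θ₂,φ₂) over m ∈ [−1, 1]; prefactor 4π/(2·1+1) = 4.188790:
  m=-1: Y*=+0.265374+0.105133i  Y=+0.033017-0.067968i  product +0.015907-0.014566i
  m=+0: Y*=-0.275282-0.000000i  Y=-0.476773+0.000000i  product +0.131247+0.000000i
  m=+1: Y*=-0.265374+0.105133i  Y=-0.033017-0.067968i  product +0.015907+0.014566i
Σ over m = +0.163062+0.000000i; ×(4π/3) → +0.683033+0.000000i. Real part: 0.683033

0.683033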